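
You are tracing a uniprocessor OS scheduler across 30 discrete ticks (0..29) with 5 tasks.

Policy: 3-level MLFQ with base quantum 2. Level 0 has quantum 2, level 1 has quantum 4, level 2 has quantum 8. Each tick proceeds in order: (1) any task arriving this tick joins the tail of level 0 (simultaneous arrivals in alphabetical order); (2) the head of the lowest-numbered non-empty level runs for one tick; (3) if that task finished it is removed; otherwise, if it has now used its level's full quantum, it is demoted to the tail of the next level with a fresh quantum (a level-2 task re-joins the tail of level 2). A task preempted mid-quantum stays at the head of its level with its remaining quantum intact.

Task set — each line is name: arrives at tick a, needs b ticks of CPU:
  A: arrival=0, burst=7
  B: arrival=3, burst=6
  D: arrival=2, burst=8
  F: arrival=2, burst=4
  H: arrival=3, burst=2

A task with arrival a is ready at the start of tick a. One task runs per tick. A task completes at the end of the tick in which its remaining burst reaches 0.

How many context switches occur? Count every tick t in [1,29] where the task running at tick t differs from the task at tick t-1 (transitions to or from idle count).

t=0: L0/L1/L2 = A/-/- → run A
t=1: L0/L1/L2 = A/-/- → run A
t=2: L0/L1/L2 = DF/A/- → run D
t=3: L0/L1/L2 = DFBH/A/- → run D
t=4: L0/L1/L2 = FBH/AD/- → run F
t=5: L0/L1/L2 = FBH/AD/- → run F
t=6: L0/L1/L2 = BH/ADF/- → run B
t=7: L0/L1/L2 = BH/ADF/- → run B
t=8: L0/L1/L2 = H/ADFB/- → run H
t=9: L0/L1/L2 = H/ADFB/- → run H
t=10: L0/L1/L2 = -/ADFB/- → run A
t=11: L0/L1/L2 = -/ADFB/- → run A
t=12: L0/L1/L2 = -/ADFB/- → run A
t=13: L0/L1/L2 = -/ADFB/- → run A
t=14: L0/L1/L2 = -/DFB/A → run D
t=15: L0/L1/L2 = -/DFB/A → run D
t=16: L0/L1/L2 = -/DFB/A → run D
t=17: L0/L1/L2 = -/DFB/A → run D
t=18: L0/L1/L2 = -/FB/AD → run F
t=19: L0/L1/L2 = -/FB/AD → run F
t=20: L0/L1/L2 = -/B/AD → run B
t=21: L0/L1/L2 = -/B/AD → run B
t=22: L0/L1/L2 = -/B/AD → run B
t=23: L0/L1/L2 = -/B/AD → run B
t=24: L0/L1/L2 = -/-/AD → run A
t=25: L0/L1/L2 = -/-/D → run D
t=26: L0/L1/L2 = -/-/D → run D
t=27: (idle)
t=28: (idle)
t=29: (idle)

context switches = 11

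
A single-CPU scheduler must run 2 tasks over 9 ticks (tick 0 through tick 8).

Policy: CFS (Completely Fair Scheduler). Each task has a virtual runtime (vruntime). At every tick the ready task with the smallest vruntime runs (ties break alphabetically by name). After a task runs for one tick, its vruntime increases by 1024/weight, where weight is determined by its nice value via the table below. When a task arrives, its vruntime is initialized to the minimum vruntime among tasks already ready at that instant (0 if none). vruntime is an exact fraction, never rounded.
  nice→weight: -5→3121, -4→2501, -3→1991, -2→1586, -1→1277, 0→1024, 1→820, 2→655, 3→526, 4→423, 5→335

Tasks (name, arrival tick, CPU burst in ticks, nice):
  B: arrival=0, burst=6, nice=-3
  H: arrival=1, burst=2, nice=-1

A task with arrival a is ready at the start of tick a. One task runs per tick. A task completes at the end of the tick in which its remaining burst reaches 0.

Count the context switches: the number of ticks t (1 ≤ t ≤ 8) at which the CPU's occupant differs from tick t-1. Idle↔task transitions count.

context switches = 5

t=0: vr[B=0] → run B
t=1: vr[B=1024/1991 H=1024/1991] → run B
t=2: vr[B=2048/1991 H=1024/1991] → run H
t=3: vr[B=2048/1991 H=3346432/2542507] → run B
t=4: vr[B=3072/1991 H=3346432/2542507] → run H
t=5: vr[B=3072/1991] → run B
t=6: vr[B=4096/1991] → run B
t=7: vr[B=5120/1991] → run B
t=8: (idle)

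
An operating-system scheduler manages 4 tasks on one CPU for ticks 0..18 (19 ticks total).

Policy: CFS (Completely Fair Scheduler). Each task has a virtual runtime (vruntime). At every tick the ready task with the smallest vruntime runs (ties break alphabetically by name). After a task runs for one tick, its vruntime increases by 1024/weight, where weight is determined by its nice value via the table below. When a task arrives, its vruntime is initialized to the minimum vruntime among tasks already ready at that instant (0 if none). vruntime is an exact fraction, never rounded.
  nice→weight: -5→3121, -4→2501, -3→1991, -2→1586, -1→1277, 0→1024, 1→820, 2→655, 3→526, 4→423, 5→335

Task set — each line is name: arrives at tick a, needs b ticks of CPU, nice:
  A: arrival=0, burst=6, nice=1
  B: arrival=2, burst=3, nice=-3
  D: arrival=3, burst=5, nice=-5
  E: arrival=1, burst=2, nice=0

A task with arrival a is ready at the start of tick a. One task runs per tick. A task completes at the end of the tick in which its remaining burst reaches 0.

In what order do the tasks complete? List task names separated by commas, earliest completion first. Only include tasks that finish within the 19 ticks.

t=0: vr[A=0] → run A
t=1: vr[A=256/205 E=256/205] → run A
t=2: vr[A=512/205 B=256/205 E=256/205] → run B
t=3: vr[A=512/205 B=719616/408155 D=256/205 E=256/205] → run D
t=4: vr[A=512/205 B=719616/408155 D=1008896/639805 E=256/205] → run E
t=5: vr[A=512/205 B=719616/408155 D=1008896/639805 E=461/205] → run D
t=6: vr[A=512/205 B=719616/408155 D=1218816/639805 E=461/205] → run B
t=7: vr[A=512/205 B=929536/408155 D=1218816/639805 E=461/205] → run D
t=8: vr[A=512/205 B=929536/408155 D=1428736/639805 E=461/205] → run D
t=9: vr[A=512/205 B=929536/408155 D=1638656/639805 E=461/205] → run E
t=10: vr[A=512/205 B=929536/408155 D=1638656/639805] → run B
t=11: vr[A=512/205 D=1638656/639805] → run A
t=12: vr[A=768/205 D=1638656/639805] → run D
t=13: vr[A=768/205] → run A
t=14: vr[A=1024/205] → run A
t=15: vr[A=256/41] → run A
t=16: (idle)
t=17: (idle)
t=18: (idle)

completion order = E, B, D, A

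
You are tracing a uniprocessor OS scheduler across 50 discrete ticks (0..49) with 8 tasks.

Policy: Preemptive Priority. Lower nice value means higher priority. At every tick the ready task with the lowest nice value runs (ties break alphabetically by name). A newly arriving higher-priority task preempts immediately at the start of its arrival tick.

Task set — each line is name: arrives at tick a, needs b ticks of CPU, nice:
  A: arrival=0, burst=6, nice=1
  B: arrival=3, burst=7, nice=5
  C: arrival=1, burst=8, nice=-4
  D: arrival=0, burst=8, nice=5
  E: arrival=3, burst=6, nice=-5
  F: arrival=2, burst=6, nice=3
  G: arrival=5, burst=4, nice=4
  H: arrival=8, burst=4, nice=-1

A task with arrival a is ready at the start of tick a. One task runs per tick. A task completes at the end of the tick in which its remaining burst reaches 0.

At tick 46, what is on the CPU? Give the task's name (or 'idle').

running at tick 46 = D

t=0: ready={A,D} → run A
t=1: ready={A,C,D} → run C
t=2: ready={A,C,D,F} → run C
t=3: ready={A,B,C,D,E,F} → run E
t=4: ready={A,B,C,D,E,F} → run E
t=5: ready={A,B,C,D,E,F,G} → run E
t=6: ready={A,B,C,D,E,F,G} → run E
t=7: ready={A,B,C,D,E,F,G} → run E
t=8: ready={A,B,C,D,E,F,G,H} → run E
t=9: ready={A,B,C,D,F,G,H} → run C
t=10: ready={A,B,C,D,F,G,H} → run C
t=11: ready={A,B,C,D,F,G,H} → run C
t=12: ready={A,B,C,D,F,G,H} → run C
t=13: ready={A,B,C,D,F,G,H} → run C
t=14: ready={A,B,C,D,F,G,H} → run C
t=15: ready={A,B,D,F,G,H} → run H
t=16: ready={A,B,D,F,G,H} → run H
t=17: ready={A,B,D,F,G,H} → run H
t=18: ready={A,B,D,F,G,H} → run H
t=19: ready={A,B,D,F,G} → run A
t=20: ready={A,B,D,F,G} → run A
t=21: ready={A,B,D,F,G} → run A
t=22: ready={A,B,D,F,G} → run A
t=23: ready={A,B,D,F,G} → run A
t=24: ready={B,D,F,G} → run F
t=25: ready={B,D,F,G} → run F
t=26: ready={B,D,F,G} → run F
t=27: ready={B,D,F,G} → run F
t=28: ready={B,D,F,G} → run F
t=29: ready={B,D,F,G} → run F
t=30: ready={B,D,G} → run G
t=31: ready={B,D,G} → run G
t=32: ready={B,D,G} → run G
t=33: ready={B,D,G} → run G
t=34: ready={B,D} → run B
t=35: ready={B,D} → run B
t=36: ready={B,D} → run B
t=37: ready={B,D} → run B
t=38: ready={B,D} → run B
t=39: ready={B,D} → run B
t=40: ready={B,D} → run B
t=41: ready={D} → run D
t=42: ready={D} → run D
t=43: ready={D} → run D
t=44: ready={D} → run D
t=45: ready={D} → run D
t=46: ready={D} → run D
t=47: ready={D} → run D
t=48: ready={D} → run D
t=49: (idle)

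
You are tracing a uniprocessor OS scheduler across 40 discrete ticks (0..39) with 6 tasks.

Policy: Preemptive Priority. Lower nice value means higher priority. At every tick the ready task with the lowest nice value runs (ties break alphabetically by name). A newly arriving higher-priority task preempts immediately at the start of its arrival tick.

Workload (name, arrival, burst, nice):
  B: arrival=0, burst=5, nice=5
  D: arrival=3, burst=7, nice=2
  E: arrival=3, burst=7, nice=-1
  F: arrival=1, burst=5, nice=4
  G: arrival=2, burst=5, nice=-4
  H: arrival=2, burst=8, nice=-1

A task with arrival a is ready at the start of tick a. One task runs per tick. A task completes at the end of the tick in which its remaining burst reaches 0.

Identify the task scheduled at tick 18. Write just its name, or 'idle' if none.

running at tick 18 = H

t=0: ready={B} → run B
t=1: ready={B,F} → run F
t=2: ready={B,F,G,H} → run G
t=3: ready={B,D,E,F,G,H} → run G
t=4: ready={B,D,E,F,G,H} → run G
t=5: ready={B,D,E,F,G,H} → run G
t=6: ready={B,D,E,F,G,H} → run G
t=7: ready={B,D,E,F,H} → run E
t=8: ready={B,D,E,F,H} → run E
t=9: ready={B,D,E,F,H} → run E
t=10: ready={B,D,E,F,H} → run E
t=11: ready={B,D,E,F,H} → run E
t=12: ready={B,D,E,F,H} → run E
t=13: ready={B,D,E,F,H} → run E
t=14: ready={B,D,F,H} → run H
t=15: ready={B,D,F,H} → run H
t=16: ready={B,D,F,H} → run H
t=17: ready={B,D,F,H} → run H
t=18: ready={B,D,F,H} → run H
t=19: ready={B,D,F,H} → run H
t=20: ready={B,D,F,H} → run H
t=21: ready={B,D,F,H} → run H
t=22: ready={B,D,F} → run D
t=23: ready={B,D,F} → run D
t=24: ready={B,D,F} → run D
t=25: ready={B,D,F} → run D
t=26: ready={B,D,F} → run D
t=27: ready={B,D,F} → run D
t=28: ready={B,D,F} → run D
t=29: ready={B,F} → run F
t=30: ready={B,F} → run F
t=31: ready={B,F} → run F
t=32: ready={B,F} → run F
t=33: ready={B} → run B
t=34: ready={B} → run B
t=35: ready={B} → run B
t=36: ready={B} → run B
t=37: (idle)
t=38: (idle)
t=39: (idle)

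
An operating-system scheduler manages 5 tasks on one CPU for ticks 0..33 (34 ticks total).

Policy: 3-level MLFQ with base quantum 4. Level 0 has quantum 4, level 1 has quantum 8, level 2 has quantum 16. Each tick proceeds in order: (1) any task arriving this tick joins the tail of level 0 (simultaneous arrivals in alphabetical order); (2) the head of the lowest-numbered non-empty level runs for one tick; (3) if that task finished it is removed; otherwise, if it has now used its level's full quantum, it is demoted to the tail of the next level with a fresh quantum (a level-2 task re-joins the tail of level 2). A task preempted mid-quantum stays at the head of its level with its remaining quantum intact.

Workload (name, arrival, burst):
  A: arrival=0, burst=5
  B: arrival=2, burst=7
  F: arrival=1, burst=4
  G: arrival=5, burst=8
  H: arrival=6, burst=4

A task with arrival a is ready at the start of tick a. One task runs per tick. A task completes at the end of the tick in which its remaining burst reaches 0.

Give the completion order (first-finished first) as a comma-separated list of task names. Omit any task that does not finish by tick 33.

completion order = F, H, A, B, G

t=0: L0/L1/L2 = A/-/- → run A
t=1: L0/L1/L2 = AF/-/- → run A
t=2: L0/L1/L2 = AFB/-/- → run A
t=3: L0/L1/L2 = AFB/-/- → run A
t=4: L0/L1/L2 = FB/A/- → run F
t=5: L0/L1/L2 = FBG/A/- → run F
t=6: L0/L1/L2 = FBGH/A/- → run F
t=7: L0/L1/L2 = FBGH/A/- → run F
t=8: L0/L1/L2 = BGH/A/- → run B
t=9: L0/L1/L2 = BGH/A/- → run B
t=10: L0/L1/L2 = BGH/A/- → run B
t=11: L0/L1/L2 = BGH/A/- → run B
t=12: L0/L1/L2 = GH/AB/- → run G
t=13: L0/L1/L2 = GH/AB/- → run G
t=14: L0/L1/L2 = GH/AB/- → run G
t=15: L0/L1/L2 = GH/AB/- → run G
t=16: L0/L1/L2 = H/ABG/- → run H
t=17: L0/L1/L2 = H/ABG/- → run H
t=18: L0/L1/L2 = H/ABG/- → run H
t=19: L0/L1/L2 = H/ABG/- → run H
t=20: L0/L1/L2 = -/ABG/- → run A
t=21: L0/L1/L2 = -/BG/- → run B
t=22: L0/L1/L2 = -/BG/- → run B
t=23: L0/L1/L2 = -/BG/- → run B
t=24: L0/L1/L2 = -/G/- → run G
t=25: L0/L1/L2 = -/G/- → run G
t=26: L0/L1/L2 = -/G/- → run G
t=27: L0/L1/L2 = -/G/- → run G
t=28: (idle)
t=29: (idle)
t=30: (idle)
t=31: (idle)
t=32: (idle)
t=33: (idle)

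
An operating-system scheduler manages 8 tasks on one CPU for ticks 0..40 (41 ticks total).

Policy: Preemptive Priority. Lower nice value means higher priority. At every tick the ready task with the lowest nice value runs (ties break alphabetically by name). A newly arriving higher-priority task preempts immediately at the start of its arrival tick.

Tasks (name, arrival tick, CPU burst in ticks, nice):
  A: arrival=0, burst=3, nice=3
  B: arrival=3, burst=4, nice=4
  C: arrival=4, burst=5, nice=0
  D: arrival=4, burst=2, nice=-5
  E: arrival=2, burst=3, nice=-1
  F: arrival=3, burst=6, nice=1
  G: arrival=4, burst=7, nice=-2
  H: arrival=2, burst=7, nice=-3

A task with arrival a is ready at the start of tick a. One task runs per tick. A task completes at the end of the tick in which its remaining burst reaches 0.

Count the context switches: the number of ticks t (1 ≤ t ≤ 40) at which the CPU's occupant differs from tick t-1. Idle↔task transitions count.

context switches = 10

t=0: ready={A} → run A
t=1: ready={A} → run A
t=2: ready={A,E,H} → run H
t=3: ready={A,B,E,F,H} → run H
t=4: ready={A,B,C,D,E,F,G,H} → run D
t=5: ready={A,B,C,D,E,F,G,H} → run D
t=6: ready={A,B,C,E,F,G,H} → run H
t=7: ready={A,B,C,E,F,G,H} → run H
t=8: ready={A,B,C,E,F,G,H} → run H
t=9: ready={A,B,C,E,F,G,H} → run H
t=10: ready={A,B,C,E,F,G,H} → run H
t=11: ready={A,B,C,E,F,G} → run G
t=12: ready={A,B,C,E,F,G} → run G
t=13: ready={A,B,C,E,F,G} → run G
t=14: ready={A,B,C,E,F,G} → run G
t=15: ready={A,B,C,E,F,G} → run G
t=16: ready={A,B,C,E,F,G} → run G
t=17: ready={A,B,C,E,F,G} → run G
t=18: ready={A,B,C,E,F} → run E
t=19: ready={A,B,C,E,F} → run E
t=20: ready={A,B,C,E,F} → run E
t=21: ready={A,B,C,F} → run C
t=22: ready={A,B,C,F} → run C
t=23: ready={A,B,C,F} → run C
t=24: ready={A,B,C,F} → run C
t=25: ready={A,B,C,F} → run C
t=26: ready={A,B,F} → run F
t=27: ready={A,B,F} → run F
t=28: ready={A,B,F} → run F
t=29: ready={A,B,F} → run F
t=30: ready={A,B,F} → run F
t=31: ready={A,B,F} → run F
t=32: ready={A,B} → run A
t=33: ready={B} → run B
t=34: ready={B} → run B
t=35: ready={B} → run B
t=36: ready={B} → run B
t=37: (idle)
t=38: (idle)
t=39: (idle)
t=40: (idle)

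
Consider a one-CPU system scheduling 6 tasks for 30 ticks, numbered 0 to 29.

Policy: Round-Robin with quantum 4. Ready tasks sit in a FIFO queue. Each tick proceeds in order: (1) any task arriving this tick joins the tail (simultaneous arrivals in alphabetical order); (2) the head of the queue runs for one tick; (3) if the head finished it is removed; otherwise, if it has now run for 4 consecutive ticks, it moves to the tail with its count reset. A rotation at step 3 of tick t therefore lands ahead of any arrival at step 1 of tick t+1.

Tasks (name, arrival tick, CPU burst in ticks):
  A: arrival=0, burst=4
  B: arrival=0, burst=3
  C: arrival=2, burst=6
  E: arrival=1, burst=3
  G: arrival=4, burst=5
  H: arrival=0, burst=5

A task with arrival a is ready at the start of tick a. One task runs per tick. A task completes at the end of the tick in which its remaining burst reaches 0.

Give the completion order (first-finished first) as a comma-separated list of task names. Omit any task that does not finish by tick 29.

t=0: queue=[A,B,H] q_used=0 → run A
t=1: queue=[A,B,H,E] q_used=1 → run A
t=2: queue=[A,B,H,E,C] q_used=2 → run A
t=3: queue=[A,B,H,E,C] q_used=3 → run A
t=4: queue=[B,H,E,C,G] q_used=0 → run B
t=5: queue=[B,H,E,C,G] q_used=1 → run B
t=6: queue=[B,H,E,C,G] q_used=2 → run B
t=7: queue=[H,E,C,G] q_used=0 → run H
t=8: queue=[H,E,C,G] q_used=1 → run H
t=9: queue=[H,E,C,G] q_used=2 → run H
t=10: queue=[H,E,C,G] q_used=3 → run H
t=11: queue=[E,C,G,H] q_used=0 → run E
t=12: queue=[E,C,G,H] q_used=1 → run E
t=13: queue=[E,C,G,H] q_used=2 → run E
t=14: queue=[C,G,H] q_used=0 → run C
t=15: queue=[C,G,H] q_used=1 → run C
t=16: queue=[C,G,H] q_used=2 → run C
t=17: queue=[C,G,H] q_used=3 → run C
t=18: queue=[G,H,C] q_used=0 → run G
t=19: queue=[G,H,C] q_used=1 → run G
t=20: queue=[G,H,C] q_used=2 → run G
t=21: queue=[G,H,C] q_used=3 → run G
t=22: queue=[H,C,G] q_used=0 → run H
t=23: queue=[C,G] q_used=0 → run C
t=24: queue=[C,G] q_used=1 → run C
t=25: queue=[G] q_used=0 → run G
t=26: (idle)
t=27: (idle)
t=28: (idle)
t=29: (idle)

completion order = A, B, E, H, C, G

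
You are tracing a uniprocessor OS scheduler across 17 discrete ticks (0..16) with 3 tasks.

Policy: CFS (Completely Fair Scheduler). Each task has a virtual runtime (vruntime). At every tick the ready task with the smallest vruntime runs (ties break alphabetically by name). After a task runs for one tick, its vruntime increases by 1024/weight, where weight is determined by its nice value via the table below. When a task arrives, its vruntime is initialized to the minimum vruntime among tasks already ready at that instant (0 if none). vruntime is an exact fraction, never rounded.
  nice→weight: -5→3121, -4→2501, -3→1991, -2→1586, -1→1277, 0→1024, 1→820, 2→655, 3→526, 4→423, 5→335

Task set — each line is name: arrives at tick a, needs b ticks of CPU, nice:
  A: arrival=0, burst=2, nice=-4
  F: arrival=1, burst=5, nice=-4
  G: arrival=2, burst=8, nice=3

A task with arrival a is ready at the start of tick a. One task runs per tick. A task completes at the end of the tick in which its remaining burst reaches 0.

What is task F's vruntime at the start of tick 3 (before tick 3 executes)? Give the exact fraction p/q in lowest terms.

t=0: vr[A=0] → run A
t=1: vr[A=1024/2501 F=1024/2501] → run A
t=2: vr[F=1024/2501 G=1024/2501] → run F
t=3: vr[F=2048/2501 G=1024/2501] → run G
t=4: vr[F=2048/2501 G=1549824/657763] → run F
t=5: vr[F=3072/2501 G=1549824/657763] → run F
t=6: vr[F=4096/2501 G=1549824/657763] → run F
t=7: vr[F=5120/2501 G=1549824/657763] → run F
t=8: vr[G=1549824/657763] → run G
t=9: vr[G=2830336/657763] → run G
t=10: vr[G=4110848/657763] → run G
t=11: vr[G=5391360/657763] → run G
t=12: vr[G=6671872/657763] → run G
t=13: vr[G=7952384/657763] → run G
t=14: vr[G=9232896/657763] → run G
t=15: (idle)
t=16: (idle)

vruntime(F, start of tick 3) = 2048/2501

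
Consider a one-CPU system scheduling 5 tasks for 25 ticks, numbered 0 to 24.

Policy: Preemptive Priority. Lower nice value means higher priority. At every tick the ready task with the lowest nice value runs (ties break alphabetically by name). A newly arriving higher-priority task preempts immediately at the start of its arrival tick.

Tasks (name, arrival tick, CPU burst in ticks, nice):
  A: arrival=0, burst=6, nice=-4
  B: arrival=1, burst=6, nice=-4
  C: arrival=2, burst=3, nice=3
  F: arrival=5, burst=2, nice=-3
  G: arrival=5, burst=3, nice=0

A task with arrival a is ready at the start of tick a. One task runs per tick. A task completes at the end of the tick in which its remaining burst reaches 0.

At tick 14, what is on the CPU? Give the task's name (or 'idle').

running at tick 14 = G

t=0: ready={A} → run A
t=1: ready={A,B} → run A
t=2: ready={A,B,C} → run A
t=3: ready={A,B,C} → run A
t=4: ready={A,B,C} → run A
t=5: ready={A,B,C,F,G} → run A
t=6: ready={B,C,F,G} → run B
t=7: ready={B,C,F,G} → run B
t=8: ready={B,C,F,G} → run B
t=9: ready={B,C,F,G} → run B
t=10: ready={B,C,F,G} → run B
t=11: ready={B,C,F,G} → run B
t=12: ready={C,F,G} → run F
t=13: ready={C,F,G} → run F
t=14: ready={C,G} → run G
t=15: ready={C,G} → run G
t=16: ready={C,G} → run G
t=17: ready={C} → run C
t=18: ready={C} → run C
t=19: ready={C} → run C
t=20: (idle)
t=21: (idle)
t=22: (idle)
t=23: (idle)
t=24: (idle)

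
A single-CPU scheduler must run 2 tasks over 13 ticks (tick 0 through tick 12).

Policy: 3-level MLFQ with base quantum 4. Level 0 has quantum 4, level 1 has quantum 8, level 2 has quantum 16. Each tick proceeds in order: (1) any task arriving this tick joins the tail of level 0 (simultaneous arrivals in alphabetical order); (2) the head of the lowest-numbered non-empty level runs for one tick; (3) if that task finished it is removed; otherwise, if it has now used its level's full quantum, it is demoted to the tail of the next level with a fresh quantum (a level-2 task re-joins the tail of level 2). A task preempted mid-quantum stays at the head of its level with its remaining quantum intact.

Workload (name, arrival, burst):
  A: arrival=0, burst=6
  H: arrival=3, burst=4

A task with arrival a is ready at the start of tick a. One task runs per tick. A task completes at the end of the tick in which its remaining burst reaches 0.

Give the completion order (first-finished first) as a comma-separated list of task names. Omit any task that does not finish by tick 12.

t=0: L0/L1/L2 = A/-/- → run A
t=1: L0/L1/L2 = A/-/- → run A
t=2: L0/L1/L2 = A/-/- → run A
t=3: L0/L1/L2 = AH/-/- → run A
t=4: L0/L1/L2 = H/A/- → run H
t=5: L0/L1/L2 = H/A/- → run H
t=6: L0/L1/L2 = H/A/- → run H
t=7: L0/L1/L2 = H/A/- → run H
t=8: L0/L1/L2 = -/A/- → run A
t=9: L0/L1/L2 = -/A/- → run A
t=10: (idle)
t=11: (idle)
t=12: (idle)

completion order = H, A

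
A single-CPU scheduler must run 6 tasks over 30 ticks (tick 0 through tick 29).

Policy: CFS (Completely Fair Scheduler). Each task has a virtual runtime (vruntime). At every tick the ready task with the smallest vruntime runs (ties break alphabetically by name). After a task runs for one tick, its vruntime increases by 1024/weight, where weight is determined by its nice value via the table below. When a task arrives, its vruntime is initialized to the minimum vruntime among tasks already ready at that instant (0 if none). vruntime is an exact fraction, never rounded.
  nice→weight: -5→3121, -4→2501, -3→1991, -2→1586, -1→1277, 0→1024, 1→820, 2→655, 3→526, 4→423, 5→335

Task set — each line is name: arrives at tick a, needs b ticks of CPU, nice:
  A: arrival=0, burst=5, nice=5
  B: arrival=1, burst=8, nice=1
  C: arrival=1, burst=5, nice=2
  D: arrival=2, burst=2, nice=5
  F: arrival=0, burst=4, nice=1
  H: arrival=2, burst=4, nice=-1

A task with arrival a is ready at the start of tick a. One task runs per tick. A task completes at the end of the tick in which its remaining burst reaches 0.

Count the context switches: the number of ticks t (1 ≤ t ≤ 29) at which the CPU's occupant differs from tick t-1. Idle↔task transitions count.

t=0: vr[A=0 F=0] → run A
t=1: vr[A=1024/335 B=0 C=0 F=0] → run B
t=2: vr[A=1024/335 B=256/205 C=0 D=0 F=0 H=0] → run C
t=3: vr[A=1024/335 B=256/205 C=1024/655 D=0 F=0 H=0] → run D
t=4: vr[A=1024/335 B=256/205 C=1024/655 D=1024/335 F=0 H=0] → run F
t=5: vr[A=1024/335 B=256/205 C=1024/655 D=1024/335 F=256/205 H=0] → run H
t=6: vr[A=1024/335 B=256/205 C=1024/655 D=1024/335 F=256/205 H=1024/1277] → run H
t=7: vr[A=1024/335 B=256/205 C=1024/655 D=1024/335 F=256/205 H=2048/1277] → run B
t=8: vr[A=1024/335 B=512/205 C=1024/655 D=1024/335 F=256/205 H=2048/1277] → run F
t=9: vr[A=1024/335 B=512/205 C=1024/655 D=1024/335 F=512/205 H=2048/1277] → run C
t=10: vr[A=1024/335 B=512/205 C=2048/655 D=1024/335 F=512/205 H=2048/1277] → run H
t=11: vr[A=1024/335 B=512/205 C=2048/655 D=1024/335 F=512/205 H=3072/1277] → run H
t=12: vr[A=1024/335 B=512/205 C=2048/655 D=1024/335 F=512/205] → run B
t=13: vr[A=1024/335 B=768/205 C=2048/655 D=1024/335 F=512/205] → run F
t=14: vr[A=1024/335 B=768/205 C=2048/655 D=1024/335 F=768/205] → run A
t=15: vr[A=2048/335 B=768/205 C=2048/655 D=1024/335 F=768/205] → run D
t=16: vr[A=2048/335 B=768/205 C=2048/655 F=768/205] → run C
t=17: vr[A=2048/335 B=768/205 C=3072/655 F=768/205] → run B
t=18: vr[A=2048/335 B=1024/205 C=3072/655 F=768/205] → run F
t=19: vr[A=2048/335 B=1024/205 C=3072/655] → run C
t=20: vr[A=2048/335 B=1024/205 C=4096/655] → run B
t=21: vr[A=2048/335 B=256/41 C=4096/655] → run A
t=22: vr[A=3072/335 B=256/41 C=4096/655] → run B
t=23: vr[A=3072/335 B=1536/205 C=4096/655] → run C
t=24: vr[A=3072/335 B=1536/205] → run B
t=25: vr[A=3072/335 B=1792/205] → run B
t=26: vr[A=3072/335] → run A
t=27: vr[A=4096/335] → run A
t=28: (idle)
t=29: (idle)

context switches = 24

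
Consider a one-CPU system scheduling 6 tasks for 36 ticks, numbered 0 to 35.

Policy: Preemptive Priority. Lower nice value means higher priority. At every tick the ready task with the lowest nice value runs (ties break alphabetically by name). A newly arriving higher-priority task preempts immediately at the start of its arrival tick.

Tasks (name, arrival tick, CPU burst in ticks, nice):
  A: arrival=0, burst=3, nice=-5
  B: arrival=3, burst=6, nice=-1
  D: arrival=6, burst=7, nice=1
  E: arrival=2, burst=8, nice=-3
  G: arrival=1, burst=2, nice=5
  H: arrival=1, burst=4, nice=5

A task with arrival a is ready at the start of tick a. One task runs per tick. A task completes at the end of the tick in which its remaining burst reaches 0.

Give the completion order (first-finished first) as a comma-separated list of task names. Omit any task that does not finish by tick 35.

t=0: ready={A} → run A
t=1: ready={A,G,H} → run A
t=2: ready={A,E,G,H} → run A
t=3: ready={B,E,G,H} → run E
t=4: ready={B,E,G,H} → run E
t=5: ready={B,E,G,H} → run E
t=6: ready={B,D,E,G,H} → run E
t=7: ready={B,D,E,G,H} → run E
t=8: ready={B,D,E,G,H} → run E
t=9: ready={B,D,E,G,H} → run E
t=10: ready={B,D,E,G,H} → run E
t=11: ready={B,D,G,H} → run B
t=12: ready={B,D,G,H} → run B
t=13: ready={B,D,G,H} → run B
t=14: ready={B,D,G,H} → run B
t=15: ready={B,D,G,H} → run B
t=16: ready={B,D,G,H} → run B
t=17: ready={D,G,H} → run D
t=18: ready={D,G,H} → run D
t=19: ready={D,G,H} → run D
t=20: ready={D,G,H} → run D
t=21: ready={D,G,H} → run D
t=22: ready={D,G,H} → run D
t=23: ready={D,G,H} → run D
t=24: ready={G,H} → run G
t=25: ready={G,H} → run G
t=26: ready={H} → run H
t=27: ready={H} → run H
t=28: ready={H} → run H
t=29: ready={H} → run H
t=30: (idle)
t=31: (idle)
t=32: (idle)
t=33: (idle)
t=34: (idle)
t=35: (idle)

completion order = A, E, B, D, G, H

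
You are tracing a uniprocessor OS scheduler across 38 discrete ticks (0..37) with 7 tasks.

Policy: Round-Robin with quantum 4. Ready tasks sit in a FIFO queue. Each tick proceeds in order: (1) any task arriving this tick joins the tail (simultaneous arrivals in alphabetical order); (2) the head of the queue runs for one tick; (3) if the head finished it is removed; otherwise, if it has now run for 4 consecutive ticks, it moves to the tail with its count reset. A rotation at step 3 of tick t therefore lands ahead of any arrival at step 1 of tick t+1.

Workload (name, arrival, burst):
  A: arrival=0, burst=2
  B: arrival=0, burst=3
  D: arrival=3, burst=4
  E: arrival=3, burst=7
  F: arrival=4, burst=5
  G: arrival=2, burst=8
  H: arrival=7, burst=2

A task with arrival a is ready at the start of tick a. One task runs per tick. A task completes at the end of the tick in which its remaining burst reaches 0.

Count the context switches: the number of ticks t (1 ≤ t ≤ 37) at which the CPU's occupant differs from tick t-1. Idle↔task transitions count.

context switches = 10

t=0: queue=[A,B] q_used=0 → run A
t=1: queue=[A,B] q_used=1 → run A
t=2: queue=[B,G] q_used=0 → run B
t=3: queue=[B,G,D,E] q_used=1 → run B
t=4: queue=[B,G,D,E,F] q_used=2 → run B
t=5: queue=[G,D,E,F] q_used=0 → run G
t=6: queue=[G,D,E,F] q_used=1 → run G
t=7: queue=[G,D,E,F,H] q_used=2 → run G
t=8: queue=[G,D,E,F,H] q_used=3 → run G
t=9: queue=[D,E,F,H,G] q_used=0 → run D
t=10: queue=[D,E,F,H,G] q_used=1 → run D
t=11: queue=[D,E,F,H,G] q_used=2 → run D
t=12: queue=[D,E,F,H,G] q_used=3 → run D
t=13: queue=[E,F,H,G] q_used=0 → run E
t=14: queue=[E,F,H,G] q_used=1 → run E
t=15: queue=[E,F,H,G] q_used=2 → run E
t=16: queue=[E,F,H,G] q_used=3 → run E
t=17: queue=[F,H,G,E] q_used=0 → run F
t=18: queue=[F,H,G,E] q_used=1 → run F
t=19: queue=[F,H,G,E] q_used=2 → run F
t=20: queue=[F,H,G,E] q_used=3 → run F
t=21: queue=[H,G,E,F] q_used=0 → run H
t=22: queue=[H,G,E,F] q_used=1 → run H
t=23: queue=[G,E,F] q_used=0 → run G
t=24: queue=[G,E,F] q_used=1 → run G
t=25: queue=[G,E,F] q_used=2 → run G
t=26: queue=[G,E,F] q_used=3 → run G
t=27: queue=[E,F] q_used=0 → run E
t=28: queue=[E,F] q_used=1 → run E
t=29: queue=[E,F] q_used=2 → run E
t=30: queue=[F] q_used=0 → run F
t=31: (idle)
t=32: (idle)
t=33: (idle)
t=34: (idle)
t=35: (idle)
t=36: (idle)
t=37: (idle)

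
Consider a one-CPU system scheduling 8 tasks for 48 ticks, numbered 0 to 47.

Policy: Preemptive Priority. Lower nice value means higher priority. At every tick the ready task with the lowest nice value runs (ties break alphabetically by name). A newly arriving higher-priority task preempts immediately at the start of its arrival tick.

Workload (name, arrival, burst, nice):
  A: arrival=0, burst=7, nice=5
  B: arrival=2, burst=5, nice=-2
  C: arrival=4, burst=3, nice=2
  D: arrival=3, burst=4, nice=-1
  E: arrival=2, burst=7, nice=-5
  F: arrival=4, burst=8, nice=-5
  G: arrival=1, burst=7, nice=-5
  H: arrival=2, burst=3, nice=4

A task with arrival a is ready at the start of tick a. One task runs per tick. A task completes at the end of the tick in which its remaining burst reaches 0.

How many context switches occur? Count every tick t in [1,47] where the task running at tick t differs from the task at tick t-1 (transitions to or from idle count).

t=0: ready={A} → run A
t=1: ready={A,G} → run G
t=2: ready={A,B,E,G,H} → run E
t=3: ready={A,B,D,E,G,H} → run E
t=4: ready={A,B,C,D,E,F,G,H} → run E
t=5: ready={A,B,C,D,E,F,G,H} → run E
t=6: ready={A,B,C,D,E,F,G,H} → run E
t=7: ready={A,B,C,D,E,F,G,H} → run E
t=8: ready={A,B,C,D,E,F,G,H} → run E
t=9: ready={A,B,C,D,F,G,H} → run F
t=10: ready={A,B,C,D,F,G,H} → run F
t=11: ready={A,B,C,D,F,G,H} → run F
t=12: ready={A,B,C,D,F,G,H} → run F
t=13: ready={A,B,C,D,F,G,H} → run F
t=14: ready={A,B,C,D,F,G,H} → run F
t=15: ready={A,B,C,D,F,G,H} → run F
t=16: ready={A,B,C,D,F,G,H} → run F
t=17: ready={A,B,C,D,G,H} → run G
t=18: ready={A,B,C,D,G,H} → run G
t=19: ready={A,B,C,D,G,H} → run G
t=20: ready={A,B,C,D,G,H} → run G
t=21: ready={A,B,C,D,G,H} → run G
t=22: ready={A,B,C,D,G,H} → run G
t=23: ready={A,B,C,D,H} → run B
t=24: ready={A,B,C,D,H} → run B
t=25: ready={A,B,C,D,H} → run B
t=26: ready={A,B,C,D,H} → run B
t=27: ready={A,B,C,D,H} → run B
t=28: ready={A,C,D,H} → run D
t=29: ready={A,C,D,H} → run D
t=30: ready={A,C,D,H} → run D
t=31: ready={A,C,D,H} → run D
t=32: ready={A,C,H} → run C
t=33: ready={A,C,H} → run C
t=34: ready={A,C,H} → run C
t=35: ready={A,H} → run H
t=36: ready={A,H} → run H
t=37: ready={A,H} → run H
t=38: ready={A} → run A
t=39: ready={A} → run A
t=40: ready={A} → run A
t=41: ready={A} → run A
t=42: ready={A} → run A
t=43: ready={A} → run A
t=44: (idle)
t=45: (idle)
t=46: (idle)
t=47: (idle)

context switches = 10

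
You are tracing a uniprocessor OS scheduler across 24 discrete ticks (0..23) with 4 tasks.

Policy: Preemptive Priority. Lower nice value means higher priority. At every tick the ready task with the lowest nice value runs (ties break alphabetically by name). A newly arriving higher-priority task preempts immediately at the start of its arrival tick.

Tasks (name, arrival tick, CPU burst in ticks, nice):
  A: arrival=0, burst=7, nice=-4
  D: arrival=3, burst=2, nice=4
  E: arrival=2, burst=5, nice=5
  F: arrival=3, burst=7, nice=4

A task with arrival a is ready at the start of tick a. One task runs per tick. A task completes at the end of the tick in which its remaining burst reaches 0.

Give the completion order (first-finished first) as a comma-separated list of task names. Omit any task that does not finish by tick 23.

completion order = A, D, F, E

t=0: ready={A} → run A
t=1: ready={A} → run A
t=2: ready={A,E} → run A
t=3: ready={A,D,E,F} → run A
t=4: ready={A,D,E,F} → run A
t=5: ready={A,D,E,F} → run A
t=6: ready={A,D,E,F} → run A
t=7: ready={D,E,F} → run D
t=8: ready={D,E,F} → run D
t=9: ready={E,F} → run F
t=10: ready={E,F} → run F
t=11: ready={E,F} → run F
t=12: ready={E,F} → run F
t=13: ready={E,F} → run F
t=14: ready={E,F} → run F
t=15: ready={E,F} → run F
t=16: ready={E} → run E
t=17: ready={E} → run E
t=18: ready={E} → run E
t=19: ready={E} → run E
t=20: ready={E} → run E
t=21: (idle)
t=22: (idle)
t=23: (idle)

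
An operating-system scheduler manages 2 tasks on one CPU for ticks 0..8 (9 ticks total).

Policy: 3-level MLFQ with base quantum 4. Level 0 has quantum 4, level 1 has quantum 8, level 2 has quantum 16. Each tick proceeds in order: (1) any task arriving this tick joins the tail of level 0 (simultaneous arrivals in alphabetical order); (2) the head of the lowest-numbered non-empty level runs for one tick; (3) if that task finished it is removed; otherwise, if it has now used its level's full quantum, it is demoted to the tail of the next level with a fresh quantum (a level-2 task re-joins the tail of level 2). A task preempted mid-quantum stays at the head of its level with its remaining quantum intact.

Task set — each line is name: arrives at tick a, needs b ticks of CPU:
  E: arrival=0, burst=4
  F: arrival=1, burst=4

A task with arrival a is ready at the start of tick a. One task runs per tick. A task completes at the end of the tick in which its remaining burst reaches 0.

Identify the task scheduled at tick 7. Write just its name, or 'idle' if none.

t=0: L0/L1/L2 = E/-/- → run E
t=1: L0/L1/L2 = EF/-/- → run E
t=2: L0/L1/L2 = EF/-/- → run E
t=3: L0/L1/L2 = EF/-/- → run E
t=4: L0/L1/L2 = F/-/- → run F
t=5: L0/L1/L2 = F/-/- → run F
t=6: L0/L1/L2 = F/-/- → run F
t=7: L0/L1/L2 = F/-/- → run F
t=8: (idle)

running at tick 7 = F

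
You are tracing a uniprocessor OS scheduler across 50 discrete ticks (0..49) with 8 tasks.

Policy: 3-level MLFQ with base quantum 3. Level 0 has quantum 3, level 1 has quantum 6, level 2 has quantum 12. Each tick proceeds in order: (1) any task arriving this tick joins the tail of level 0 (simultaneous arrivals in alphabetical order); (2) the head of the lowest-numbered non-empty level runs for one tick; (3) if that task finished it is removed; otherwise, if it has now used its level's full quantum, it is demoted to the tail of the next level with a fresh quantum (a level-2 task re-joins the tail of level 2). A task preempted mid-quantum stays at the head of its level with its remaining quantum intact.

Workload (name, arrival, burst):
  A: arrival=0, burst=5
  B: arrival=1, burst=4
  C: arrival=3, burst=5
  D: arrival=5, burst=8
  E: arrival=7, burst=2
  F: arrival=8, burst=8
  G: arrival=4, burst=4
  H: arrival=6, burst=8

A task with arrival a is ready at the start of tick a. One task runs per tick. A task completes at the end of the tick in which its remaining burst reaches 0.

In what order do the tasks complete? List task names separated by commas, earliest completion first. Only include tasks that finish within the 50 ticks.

completion order = E, A, B, C, G, D, H, F

t=0: L0/L1/L2 = A/-/- → run A
t=1: L0/L1/L2 = AB/-/- → run A
t=2: L0/L1/L2 = AB/-/- → run A
t=3: L0/L1/L2 = BC/A/- → run B
t=4: L0/L1/L2 = BCG/A/- → run B
t=5: L0/L1/L2 = BCGD/A/- → run B
t=6: L0/L1/L2 = CGDH/AB/- → run C
t=7: L0/L1/L2 = CGDHE/AB/- → run C
t=8: L0/L1/L2 = CGDHEF/AB/- → run C
t=9: L0/L1/L2 = GDHEF/ABC/- → run G
t=10: L0/L1/L2 = GDHEF/ABC/- → run G
t=11: L0/L1/L2 = GDHEF/ABC/- → run G
t=12: L0/L1/L2 = DHEF/ABCG/- → run D
t=13: L0/L1/L2 = DHEF/ABCG/- → run D
t=14: L0/L1/L2 = DHEF/ABCG/- → run D
t=15: L0/L1/L2 = HEF/ABCGD/- → run H
t=16: L0/L1/L2 = HEF/ABCGD/- → run H
t=17: L0/L1/L2 = HEF/ABCGD/- → run H
t=18: L0/L1/L2 = EF/ABCGDH/- → run E
t=19: L0/L1/L2 = EF/ABCGDH/- → run E
t=20: L0/L1/L2 = F/ABCGDH/- → run F
t=21: L0/L1/L2 = F/ABCGDH/- → run F
t=22: L0/L1/L2 = F/ABCGDH/- → run F
t=23: L0/L1/L2 = -/ABCGDHF/- → run A
t=24: L0/L1/L2 = -/ABCGDHF/- → run A
t=25: L0/L1/L2 = -/BCGDHF/- → run B
t=26: L0/L1/L2 = -/CGDHF/- → run C
t=27: L0/L1/L2 = -/CGDHF/- → run C
t=28: L0/L1/L2 = -/GDHF/- → run G
t=29: L0/L1/L2 = -/DHF/- → run D
t=30: L0/L1/L2 = -/DHF/- → run D
t=31: L0/L1/L2 = -/DHF/- → run D
t=32: L0/L1/L2 = -/DHF/- → run D
t=33: L0/L1/L2 = -/DHF/- → run D
t=34: L0/L1/L2 = -/HF/- → run H
t=35: L0/L1/L2 = -/HF/- → run H
t=36: L0/L1/L2 = -/HF/- → run H
t=37: L0/L1/L2 = -/HF/- → run H
t=38: L0/L1/L2 = -/HF/- → run H
t=39: L0/L1/L2 = -/F/- → run F
t=40: L0/L1/L2 = -/F/- → run F
t=41: L0/L1/L2 = -/F/- → run F
t=42: L0/L1/L2 = -/F/- → run F
t=43: L0/L1/L2 = -/F/- → run F
t=44: (idle)
t=45: (idle)
t=46: (idle)
t=47: (idle)
t=48: (idle)
t=49: (idle)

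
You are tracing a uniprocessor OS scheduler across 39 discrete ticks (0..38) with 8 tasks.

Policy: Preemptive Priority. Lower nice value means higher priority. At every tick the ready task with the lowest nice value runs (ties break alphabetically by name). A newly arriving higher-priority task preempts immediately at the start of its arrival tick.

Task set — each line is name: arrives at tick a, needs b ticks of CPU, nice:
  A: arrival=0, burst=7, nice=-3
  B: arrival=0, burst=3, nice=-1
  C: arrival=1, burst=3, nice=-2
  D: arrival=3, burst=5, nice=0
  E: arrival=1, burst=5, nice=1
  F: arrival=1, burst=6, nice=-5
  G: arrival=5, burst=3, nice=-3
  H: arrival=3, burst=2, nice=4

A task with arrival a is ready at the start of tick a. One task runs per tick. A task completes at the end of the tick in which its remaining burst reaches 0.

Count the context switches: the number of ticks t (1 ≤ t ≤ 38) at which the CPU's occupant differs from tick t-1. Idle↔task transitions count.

context switches = 9

t=0: ready={A,B} → run A
t=1: ready={A,B,C,E,F} → run F
t=2: ready={A,B,C,E,F} → run F
t=3: ready={A,B,C,D,E,F,H} → run F
t=4: ready={A,B,C,D,E,F,H} → run F
t=5: ready={A,B,C,D,E,F,G,H} → run F
t=6: ready={A,B,C,D,E,F,G,H} → run F
t=7: ready={A,B,C,D,E,G,H} → run A
t=8: ready={A,B,C,D,E,G,H} → run A
t=9: ready={A,B,C,D,E,G,H} → run A
t=10: ready={A,B,C,D,E,G,H} → run A
t=11: ready={A,B,C,D,E,G,H} → run A
t=12: ready={A,B,C,D,E,G,H} → run A
t=13: ready={B,C,D,E,G,H} → run G
t=14: ready={B,C,D,E,G,H} → run G
t=15: ready={B,C,D,E,G,H} → run G
t=16: ready={B,C,D,E,H} → run C
t=17: ready={B,C,D,E,H} → run C
t=18: ready={B,C,D,E,H} → run C
t=19: ready={B,D,E,H} → run B
t=20: ready={B,D,E,H} → run B
t=21: ready={B,D,E,H} → run B
t=22: ready={D,E,H} → run D
t=23: ready={D,E,H} → run D
t=24: ready={D,E,H} → run D
t=25: ready={D,E,H} → run D
t=26: ready={D,E,H} → run D
t=27: ready={E,H} → run E
t=28: ready={E,H} → run E
t=29: ready={E,H} → run E
t=30: ready={E,H} → run E
t=31: ready={E,H} → run E
t=32: ready={H} → run H
t=33: ready={H} → run H
t=34: (idle)
t=35: (idle)
t=36: (idle)
t=37: (idle)
t=38: (idle)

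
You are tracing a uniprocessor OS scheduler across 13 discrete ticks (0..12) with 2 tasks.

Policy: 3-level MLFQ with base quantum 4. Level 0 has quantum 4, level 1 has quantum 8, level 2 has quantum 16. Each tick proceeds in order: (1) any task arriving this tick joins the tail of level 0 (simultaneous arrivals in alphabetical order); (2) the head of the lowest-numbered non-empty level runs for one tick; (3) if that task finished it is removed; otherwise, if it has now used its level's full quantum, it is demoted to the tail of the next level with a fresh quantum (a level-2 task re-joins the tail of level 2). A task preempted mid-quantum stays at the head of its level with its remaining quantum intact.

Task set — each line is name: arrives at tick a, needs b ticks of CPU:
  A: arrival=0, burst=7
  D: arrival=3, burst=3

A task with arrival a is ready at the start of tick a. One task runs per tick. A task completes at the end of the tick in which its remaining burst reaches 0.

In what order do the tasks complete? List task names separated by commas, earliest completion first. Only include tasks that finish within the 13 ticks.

completion order = D, A

t=0: L0/L1/L2 = A/-/- → run A
t=1: L0/L1/L2 = A/-/- → run A
t=2: L0/L1/L2 = A/-/- → run A
t=3: L0/L1/L2 = AD/-/- → run A
t=4: L0/L1/L2 = D/A/- → run D
t=5: L0/L1/L2 = D/A/- → run D
t=6: L0/L1/L2 = D/A/- → run D
t=7: L0/L1/L2 = -/A/- → run A
t=8: L0/L1/L2 = -/A/- → run A
t=9: L0/L1/L2 = -/A/- → run A
t=10: (idle)
t=11: (idle)
t=12: (idle)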